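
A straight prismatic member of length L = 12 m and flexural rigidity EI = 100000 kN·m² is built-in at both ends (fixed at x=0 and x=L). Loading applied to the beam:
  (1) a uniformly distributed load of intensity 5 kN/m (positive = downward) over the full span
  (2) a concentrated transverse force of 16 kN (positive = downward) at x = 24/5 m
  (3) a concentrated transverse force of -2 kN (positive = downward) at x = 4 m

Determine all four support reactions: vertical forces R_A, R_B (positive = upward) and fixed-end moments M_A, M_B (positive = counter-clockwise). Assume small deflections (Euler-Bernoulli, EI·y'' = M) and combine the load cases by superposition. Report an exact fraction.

R_A = 131242/3375 kN, M_A = 94604/1125 kN·m, R_B = 118508/3375 kN, M_B = -86236/1125 kN·m

Load 1 — uniform load w=5 kN/m over full span:
  R_A = wL/2 = 5·12/2 = 30 kN
  M_A = wL²/12 = 5·12²/12 = 60 kN·m
  R_B = wL/2 = 5·12/2 = 30 kN
  M_B = -wL²/12 = -5·12²/12 = -60 kN·m
Load 2 — point force P=16 kN at a=24/5 m (b=L-a=36/5):
  R_A = Pb²(3a+b)/L³ = 16·(36/5)²·(3·(24/5)+(36/5))/12³ = 1296/125 kN
  M_A = Pab²/L² = 16·(24/5)·(36/5)²/12² = 3456/125 kN·m
  R_B = Pa²(a+3b)/L³ = 16·(24/5)²·((24/5)+3·(36/5))/12³ = 704/125 kN
  M_B = -Pa²b/L² = -16·(24/5)²·(36/5)/12² = -2304/125 kN·m
Load 3 — point force P=-2 kN at a=4 m (b=L-a=8):
  R_A = Pb²(3a+b)/L³ = (-2)·8²·(3·4+8)/12³ = -40/27 kN
  M_A = Pab²/L² = (-2)·4·8²/12² = -32/9 kN·m
  R_B = Pa²(a+3b)/L³ = (-2)·4²·(4+3·8)/12³ = -14/27 kN
  M_B = -Pa²b/L² = -(-2)·4²·8/12² = 16/9 kN·m
Superposition: R_A = 131242/3375 kN, M_A = 94604/1125 kN·m, R_B = 118508/3375 kN, M_B = -86236/1125 kN·m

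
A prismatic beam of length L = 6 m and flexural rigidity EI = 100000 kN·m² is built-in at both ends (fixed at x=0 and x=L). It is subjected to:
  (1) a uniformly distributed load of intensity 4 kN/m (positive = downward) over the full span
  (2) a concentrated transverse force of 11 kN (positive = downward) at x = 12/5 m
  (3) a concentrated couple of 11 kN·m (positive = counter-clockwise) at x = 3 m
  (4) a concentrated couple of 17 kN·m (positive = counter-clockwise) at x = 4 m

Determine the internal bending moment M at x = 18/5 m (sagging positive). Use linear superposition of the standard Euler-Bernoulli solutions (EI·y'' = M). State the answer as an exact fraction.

M(18/5) = 92401/7500 kN·m

Load 1 — uniform load w=4 kN/m over full span:
  M_1 = wLx/2 - wL²/12 - wx²/2 = 4·6·(18/5)/2 - 4·6²/12 - 4·(18/5)²/2 = 132/25 kN·m
Load 2 — point force P=11 kN at a=12/5 m (b=L-a=18/5):
  M_2 = Pa²(a+3b)(L-x)/L³ - Pa²b/L²  [x>a] = 11·(12/5)²·((12/5)+3·(18/5))·(6-(18/5))/6³ - 11·(12/5)²·(18/5)/6² = 1848/625 kN·m
Load 3 — applied couple M₀=11 kN·m at a=3 m (b=L-a=3):
  M_3 = R_Ax - M_A - M₀  [x>a] with R_A=11/4, M_A=11/4 = (11/4)·(18/5) - (11/4) - 11 = -77/20 kN·m
Load 4 — applied couple M₀=17 kN·m at a=4 m (b=L-a=2):
  M_4 = R_Ax - M_A  [x≤a] with R_A=34/9, M_A=17/3 = (34/9)·(18/5) - (17/3) = 119/15 kN·m
Superposition: M = Σ M_i = 92401/7500 kN·m ≈ 12.320133 kN·m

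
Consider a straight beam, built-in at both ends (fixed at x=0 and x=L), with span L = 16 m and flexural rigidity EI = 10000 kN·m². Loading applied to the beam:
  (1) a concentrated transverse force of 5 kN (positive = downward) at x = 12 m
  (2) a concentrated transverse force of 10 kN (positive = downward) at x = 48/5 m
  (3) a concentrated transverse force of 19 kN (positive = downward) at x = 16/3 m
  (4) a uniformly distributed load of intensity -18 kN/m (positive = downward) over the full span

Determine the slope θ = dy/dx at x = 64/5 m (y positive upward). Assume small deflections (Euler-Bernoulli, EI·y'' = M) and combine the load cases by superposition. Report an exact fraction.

Load 1 — point force P=5 kN at a=12 m (b=L-a=4):
  θ_1 = Pa²(L-x)(2bL-(3b+a)(L-x))/(2L³EI)  [x>a] = 5·12²·(16-(64/5))·(2·4·16-(3·4+12)·(16-(64/5)))/(2·16³·10000) = 9/6250 rad
Load 2 — point force P=10 kN at a=48/5 m (b=L-a=32/5):
  θ_2 = Pa²(L-x)(2bL-(3b+a)(L-x))/(2L³EI)  [x>a] = 10·(48/5)²·(16-(64/5))·(2·(32/5)·16-(3·(32/5)+(48/5))·(16-(64/5)))/(2·16³·10000) = 1584/390625 rad
Load 3 — point force P=19 kN at a=16/3 m (b=L-a=32/3):
  θ_3 = Pa²(L-x)(2bL-(3b+a)(L-x))/(2L³EI)  [x>a] = 19·(16/3)²·(16-(64/5))·(2·(32/3)·16-(3·(32/3)+(16/3))·(16-(64/5)))/(2·16³·10000) = 1976/421875 rad
Load 4 — uniform load w=-18 kN/m over full span:
  θ_4 = -wx(L-x)(L-2x)/(12EI) = -(-18)·(64/5)·(16-(64/5))·(16-2·(64/5))/(12·10000) = -4608/78125 rad
Superposition: θ = Σ θ_i = -1029449/21093750 rad ≈ -0.048804 rad

θ(64/5) = -1029449/21093750 rad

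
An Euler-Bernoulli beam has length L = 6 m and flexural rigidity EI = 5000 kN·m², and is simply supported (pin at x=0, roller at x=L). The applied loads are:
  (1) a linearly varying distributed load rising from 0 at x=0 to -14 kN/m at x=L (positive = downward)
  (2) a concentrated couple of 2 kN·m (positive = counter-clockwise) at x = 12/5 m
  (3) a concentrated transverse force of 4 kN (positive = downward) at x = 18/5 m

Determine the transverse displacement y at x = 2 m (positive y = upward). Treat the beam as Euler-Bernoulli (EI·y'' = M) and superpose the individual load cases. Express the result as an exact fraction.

Load 1 — triangular load w₀=-14 kN/m (0→w₀ over full span):
  y_1 = -w₀x(7L⁴-10L²x²+3x⁴)/(360LEI) = -(-14)·2·(7·6⁴-10·6²·2²+3·2⁴)/(360·6·5000) = 112/5625 m
Load 2 — applied couple M₀=2 kN·m at a=12/5 m (b=L-a=18/5):
  y_2 = (M₀x³/(6L)+C₁x)/EI  [x≤a] with C₁=M₀(3b²-L²)/(6L)=4/25 = (2·2³/(6·6)+(4/25)·2)/5000 = 43/281250 m
Load 3 — point force P=4 kN at a=18/5 m (b=L-a=12/5):
  y_3 = -Pbx(L²-b²-x²)/(6LEI)  [x≤a] = -4·(12/5)·2·(6²-(12/5)²-2²)/(6·6·5000) = -656/234375 m
Superposition: y = Σ y_i = 8093/468750 m ≈ 0.017265 m

y(2) = 8093/468750 m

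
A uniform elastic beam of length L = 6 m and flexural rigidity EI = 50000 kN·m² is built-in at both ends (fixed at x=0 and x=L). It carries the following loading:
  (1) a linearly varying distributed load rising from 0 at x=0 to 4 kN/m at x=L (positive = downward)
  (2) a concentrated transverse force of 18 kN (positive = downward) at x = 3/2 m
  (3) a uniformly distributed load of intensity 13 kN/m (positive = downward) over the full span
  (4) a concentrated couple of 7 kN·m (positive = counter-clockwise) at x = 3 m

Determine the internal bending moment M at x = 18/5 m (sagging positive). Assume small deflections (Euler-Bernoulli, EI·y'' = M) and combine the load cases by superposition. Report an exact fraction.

Load 1 — triangular load w₀=4 kN/m (0→w₀ over full span):
  M_1 = 3w₀Lx/20 - w₀L²/30 - w₀x³/(6L) = 3·4·6·(18/5)/20 - 4·6²/30 - 4·(18/5)³/(6·6) = 372/125 kN·m
Load 2 — point force P=18 kN at a=3/2 m (b=L-a=9/2):
  M_2 = Pa²(a+3b)(L-x)/L³ - Pa²b/L²  [x>a] = 18·(3/2)²·((3/2)+3·(9/2))·(6-(18/5))/6³ - 18·(3/2)²·(9/2)/6² = 27/16 kN·m
Load 3 — uniform load w=13 kN/m over full span:
  M_3 = wLx/2 - wL²/12 - wx²/2 = 13·6·(18/5)/2 - 13·6²/12 - 13·(18/5)²/2 = 429/25 kN·m
Load 4 — applied couple M₀=7 kN·m at a=3 m (b=L-a=3):
  M_4 = R_Ax - M_A - M₀  [x>a] with R_A=7/4, M_A=7/4 = (7/4)·(18/5) - (7/4) - 7 = -49/20 kN·m
Superposition: M = Σ M_i = 38747/2000 kN·m ≈ 19.373500 kN·m

M(18/5) = 38747/2000 kN·m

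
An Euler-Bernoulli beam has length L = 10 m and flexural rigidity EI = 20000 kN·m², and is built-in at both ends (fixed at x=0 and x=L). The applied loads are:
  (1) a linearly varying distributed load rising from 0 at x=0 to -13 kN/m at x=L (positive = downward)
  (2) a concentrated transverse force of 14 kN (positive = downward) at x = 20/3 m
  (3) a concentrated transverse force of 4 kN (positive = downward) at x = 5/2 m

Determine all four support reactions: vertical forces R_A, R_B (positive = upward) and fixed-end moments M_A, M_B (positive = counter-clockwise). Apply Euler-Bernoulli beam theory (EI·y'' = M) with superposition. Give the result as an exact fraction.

R_A = -2699/216 kN, M_A = -5905/216 kN·m, R_B = -7453/216 kN, M_B = 9155/216 kN·m

Load 1 — triangular load w₀=-13 kN/m (0→w₀ over full span):
  R_A = 3w₀L/20 = 3·(-13)·10/20 = -39/2 kN
  M_A = w₀L²/30 = (-13)·10²/30 = -130/3 kN·m
  R_B = 7w₀L/20 = 7·(-13)·10/20 = -91/2 kN
  M_B = -w₀L²/20 = -(-13)·10²/20 = 65 kN·m
Load 2 — point force P=14 kN at a=20/3 m (b=L-a=10/3):
  R_A = Pb²(3a+b)/L³ = 14·(10/3)²·(3·(20/3)+(10/3))/10³ = 98/27 kN
  M_A = Pab²/L² = 14·(20/3)·(10/3)²/10² = 280/27 kN·m
  R_B = Pa²(a+3b)/L³ = 14·(20/3)²·((20/3)+3·(10/3))/10³ = 280/27 kN
  M_B = -Pa²b/L² = -14·(20/3)²·(10/3)/10² = -560/27 kN·m
Load 3 — point force P=4 kN at a=5/2 m (b=L-a=15/2):
  R_A = Pb²(3a+b)/L³ = 4·(15/2)²·(3·(5/2)+(15/2))/10³ = 27/8 kN
  M_A = Pab²/L² = 4·(5/2)·(15/2)²/10² = 45/8 kN·m
  R_B = Pa²(a+3b)/L³ = 4·(5/2)²·((5/2)+3·(15/2))/10³ = 5/8 kN
  M_B = -Pa²b/L² = -4·(5/2)²·(15/2)/10² = -15/8 kN·m
Superposition: R_A = -2699/216 kN, M_A = -5905/216 kN·m, R_B = -7453/216 kN, M_B = 9155/216 kN·m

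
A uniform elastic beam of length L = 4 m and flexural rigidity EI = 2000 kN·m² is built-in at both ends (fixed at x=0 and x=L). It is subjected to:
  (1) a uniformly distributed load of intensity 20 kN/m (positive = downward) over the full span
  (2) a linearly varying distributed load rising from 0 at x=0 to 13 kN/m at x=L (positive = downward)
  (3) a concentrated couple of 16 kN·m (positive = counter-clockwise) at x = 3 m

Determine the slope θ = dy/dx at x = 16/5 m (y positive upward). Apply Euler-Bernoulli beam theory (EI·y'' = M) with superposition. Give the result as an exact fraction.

θ(16/5) = 2066/234375 rad

Load 1 — uniform load w=20 kN/m over full span:
  θ_1 = -wx(L-x)(L-2x)/(12EI) = -20·(16/5)·(4-(16/5))·(4-2·(16/5))/(12·2000) = 16/3125 rad
Load 2 — triangular load w₀=13 kN/m (0→w₀ over full span):
  θ_2 = -w₀(2x(L-x)(L-2x)(x+2L)+x²(L-x)²)/(120LEI) = -13·(2·(16/5)·(4-(16/5))·(4-2·(16/5))·((16/5)+2·4)+(16/5)²·(4-(16/5))²)/(120·4·2000) = 416/234375 rad
Load 3 — applied couple M₀=16 kN·m at a=3 m (b=L-a=1):
  θ_3 = (R_Ax²/2 - M_Ax - M₀(x-a))/EI  [x>a] with R_A=9/2, M_A=5 = ((9/2)·(16/5)²/2 - 5·(16/5) - 16·((16/5)-3))/2000 = 6/3125 rad
Superposition: θ = Σ θ_i = 2066/234375 rad ≈ 0.008815 rad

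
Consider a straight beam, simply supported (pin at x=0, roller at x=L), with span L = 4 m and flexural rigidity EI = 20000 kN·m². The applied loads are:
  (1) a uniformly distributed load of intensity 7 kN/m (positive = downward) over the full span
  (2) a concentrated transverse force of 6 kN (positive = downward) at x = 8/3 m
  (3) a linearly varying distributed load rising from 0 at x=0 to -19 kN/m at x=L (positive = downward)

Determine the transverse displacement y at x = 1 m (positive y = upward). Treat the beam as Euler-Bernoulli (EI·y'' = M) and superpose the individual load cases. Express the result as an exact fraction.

Load 1 — uniform load w=7 kN/m over full span:
  y_1 = -wx(L³-2Lx²+x³)/(24EI) = -7·1·(4³-2·4·1²+1³)/(24·20000) = -133/160000 m
Load 2 — point force P=6 kN at a=8/3 m (b=L-a=4/3):
  y_2 = -Pbx(L²-b²-x²)/(6LEI)  [x≤a] = -6·(4/3)·1·(4²-(4/3)²-1²)/(6·4·20000) = -119/540000 m
Load 3 — triangular load w₀=-19 kN/m (0→w₀ over full span):
  y_3 = -w₀x(7L⁴-10L²x²+3x⁴)/(360LEI) = -(-19)·1·(7·4⁴-10·4²·1²+3·1⁴)/(360·4·20000) = 2071/1920000 m
Superposition: y = Σ y_i = 467/17280000 m ≈ 0.000027 m

y(1) = 467/17280000 m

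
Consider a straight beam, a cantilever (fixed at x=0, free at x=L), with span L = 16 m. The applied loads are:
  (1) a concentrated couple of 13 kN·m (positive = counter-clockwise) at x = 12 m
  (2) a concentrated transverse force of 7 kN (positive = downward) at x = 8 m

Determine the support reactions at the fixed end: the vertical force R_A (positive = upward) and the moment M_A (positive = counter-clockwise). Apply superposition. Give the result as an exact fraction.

R_A = 7 kN, M_A = 43 kN·m

Load 1 — applied couple M₀=13 kN·m at a=12 m (b=L-a=4):
  R_A = 0 kN
  M_A = -M₀ = -13 kN·m
Load 2 — point force P=7 kN at a=8 m (b=L-a=8):
  R_A = P = 7 kN
  M_A = Pa = 7·8 = 56 kN·m
Superposition: R_A = 7 kN, M_A = 43 kN·m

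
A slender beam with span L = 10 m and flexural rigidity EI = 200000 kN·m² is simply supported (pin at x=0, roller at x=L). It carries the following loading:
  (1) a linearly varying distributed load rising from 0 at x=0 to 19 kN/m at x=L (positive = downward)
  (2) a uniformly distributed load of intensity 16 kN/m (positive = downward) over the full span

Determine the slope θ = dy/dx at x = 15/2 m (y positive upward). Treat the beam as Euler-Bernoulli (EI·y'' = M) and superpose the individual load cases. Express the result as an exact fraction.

Load 1 — triangular load w₀=19 kN/m (0→w₀ over full span):
  θ_1 = -w₀(7L⁴-30L²x²+15x⁴)/(360LEI) = -19·(7·10⁴-30·10²·(15/2)²+15·(15/2)⁴)/(360·10·200000) = 24947/18432000 rad
Load 2 — uniform load w=16 kN/m over full span:
  θ_2 = -w(L³-6Lx²+4x³)/(24EI) = -16·(10³-6·10·(15/2)²+4·(15/2)³)/(24·200000) = 11/4800 rad
Superposition: θ = Σ θ_i = 67187/18432000 rad ≈ 0.003645 rad

θ(15/2) = 67187/18432000 rad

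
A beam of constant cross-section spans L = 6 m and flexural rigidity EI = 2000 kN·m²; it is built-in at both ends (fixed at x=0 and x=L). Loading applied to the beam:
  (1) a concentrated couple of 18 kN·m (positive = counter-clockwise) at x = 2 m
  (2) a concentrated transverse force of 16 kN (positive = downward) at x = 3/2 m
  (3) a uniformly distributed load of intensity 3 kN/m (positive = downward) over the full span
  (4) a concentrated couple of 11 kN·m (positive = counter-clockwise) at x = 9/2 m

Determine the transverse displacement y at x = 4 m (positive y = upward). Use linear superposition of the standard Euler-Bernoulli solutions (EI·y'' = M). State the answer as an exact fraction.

y(4) = -1/160 m

Load 1 — applied couple M₀=18 kN·m at a=2 m (b=L-a=4):
  y_1 = (R_Ax³/6 - M_Ax²/2 - M₀(x-a)²/2)/EI  [x>a] with R_A=4, M_A=0 = (4·4³/6 - 0·4²/2 - 18·(4-2)²/2)/2000 = 1/300 m
Load 2 — point force P=16 kN at a=3/2 m (b=L-a=9/2):
  y_2 = -Pa²(L-x)²(3bL-(3b+a)(L-x))/(6L³EI)  [x>a] = -16·(3/2)²·(6-4)²·(3·(9/2)·6-(3·(9/2)+(3/2))·(6-4))/(6·6³·2000) = -17/6000 m
Load 3 — uniform load w=3 kN/m over full span:
  y_3 = -wx²(L-x)²/(24EI) = -3·4²·(6-4)²/(24·2000) = -1/250 m
Load 4 — applied couple M₀=11 kN·m at a=9/2 m (b=L-a=3/2):
  y_4 = (R_Ax³/6 - M_Ax²/2)/EI  [x≤a] with R_A=33/16, M_A=55/16 = ((33/16)·4³/6 - (55/16)·4²/2)/2000 = -11/4000 m
Superposition: y = Σ y_i = -1/160 m ≈ -0.006250 m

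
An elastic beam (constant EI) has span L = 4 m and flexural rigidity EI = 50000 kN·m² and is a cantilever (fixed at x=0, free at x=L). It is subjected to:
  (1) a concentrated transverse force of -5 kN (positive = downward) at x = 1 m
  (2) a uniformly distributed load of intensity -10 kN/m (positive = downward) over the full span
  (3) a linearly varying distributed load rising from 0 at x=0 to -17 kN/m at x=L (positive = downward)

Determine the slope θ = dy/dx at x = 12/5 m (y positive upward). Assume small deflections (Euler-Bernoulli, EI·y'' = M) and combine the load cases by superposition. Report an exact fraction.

Load 1 — point force P=-5 kN at a=1 m (b=L-a=3):
  θ_1 = -Pa²/(2EI)  [x>a] = -(-5)·1²/(2·50000) = 1/20000 rad
Load 2 — uniform load w=-10 kN/m over full span:
  θ_2 = -wx(x²-3Lx+3L²)/(6EI) = -(-10)·(12/5)·((12/5)²-3·4·(12/5)+3·4²)/(6·50000) = 156/78125 rad
Load 3 — triangular load w₀=-17 kN/m (0→w₀ over full span):
  θ_3 = (w₀Lx²/4-w₀L²x/3-w₀x⁴/(24L))/EI = ((-17)·4·(12/5)²/4-(-17)·4²·(12/5)/3-(-17)·(12/5)⁴/(24·4))/50000 = 9809/3906250 rad
Superposition: θ = Σ θ_i = 284869/62500000 rad ≈ 0.004558 rad

θ(12/5) = 284869/62500000 rad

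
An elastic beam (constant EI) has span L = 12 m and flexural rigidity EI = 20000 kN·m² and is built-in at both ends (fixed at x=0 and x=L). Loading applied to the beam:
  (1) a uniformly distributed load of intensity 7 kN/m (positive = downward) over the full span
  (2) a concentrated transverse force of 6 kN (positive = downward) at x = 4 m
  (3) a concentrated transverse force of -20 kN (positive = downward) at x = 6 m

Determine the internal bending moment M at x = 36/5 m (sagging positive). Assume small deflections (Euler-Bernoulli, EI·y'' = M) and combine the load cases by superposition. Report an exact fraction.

Load 1 — uniform load w=7 kN/m over full span:
  M_1 = wLx/2 - wL²/12 - wx²/2 = 7·12·(36/5)/2 - 7·12²/12 - 7·(36/5)²/2 = 924/25 kN·m
Load 2 — point force P=6 kN at a=4 m (b=L-a=8):
  M_2 = Pa²(a+3b)(L-x)/L³ - Pa²b/L²  [x>a] = 6·4²·(4+3·8)·(12-(36/5))/12³ - 6·4²·8/12² = 32/15 kN·m
Load 3 — point force P=-20 kN at a=6 m (b=L-a=6):
  M_3 = Pa²(a+3b)(L-x)/L³ - Pa²b/L²  [x>a] = (-20)·6²·(6+3·6)·(12-(36/5))/12³ - (-20)·6²·6/12² = -18 kN·m
Superposition: M = Σ M_i = 1582/75 kN·m ≈ 21.093333 kN·m

M(36/5) = 1582/75 kN·m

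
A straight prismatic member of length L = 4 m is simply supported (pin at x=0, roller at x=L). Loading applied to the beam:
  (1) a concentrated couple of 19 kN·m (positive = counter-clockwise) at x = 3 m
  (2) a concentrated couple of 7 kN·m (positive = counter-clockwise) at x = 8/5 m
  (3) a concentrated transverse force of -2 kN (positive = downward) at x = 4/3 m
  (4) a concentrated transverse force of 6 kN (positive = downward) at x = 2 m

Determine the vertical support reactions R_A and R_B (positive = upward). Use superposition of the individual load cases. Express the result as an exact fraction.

Load 1 — applied couple M₀=19 kN·m at a=3 m (b=L-a=1):
  R_A = M₀/L = 19/4 kN
  R_B = -M₀/L = -19/4 kN
Load 2 — applied couple M₀=7 kN·m at a=8/5 m (b=L-a=12/5):
  R_A = M₀/L = 7/4 kN
  R_B = -M₀/L = -7/4 kN
Load 3 — point force P=-2 kN at a=4/3 m (b=L-a=8/3):
  R_A = Pb/L = (-2)·(8/3)/4 = -4/3 kN
  R_B = Pa/L = (-2)·(4/3)/4 = -2/3 kN
Load 4 — point force P=6 kN at a=2 m (b=L-a=2):
  R_A = Pb/L = 6·2/4 = 3 kN
  R_B = Pa/L = 6·2/4 = 3 kN
Superposition: R_A = 49/6 kN, R_B = -25/6 kN

R_A = 49/6 kN, R_B = -25/6 kN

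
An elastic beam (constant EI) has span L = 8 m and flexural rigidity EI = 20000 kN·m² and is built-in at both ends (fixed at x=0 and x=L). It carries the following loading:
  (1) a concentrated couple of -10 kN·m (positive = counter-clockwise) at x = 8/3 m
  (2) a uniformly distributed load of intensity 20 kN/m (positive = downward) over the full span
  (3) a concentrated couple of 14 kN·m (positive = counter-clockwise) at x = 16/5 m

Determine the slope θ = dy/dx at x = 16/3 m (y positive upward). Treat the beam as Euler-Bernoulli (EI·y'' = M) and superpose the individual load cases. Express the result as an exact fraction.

Load 1 — applied couple M₀=-10 kN·m at a=8/3 m (b=L-a=16/3):
  θ_1 = (R_Ax²/2 - M_Ax - M₀(x-a))/EI  [x>a] with R_A=-5/3, M_A=0 = ((-5/3)·(16/3)²/2 - 0·(16/3) - (-10)·((16/3)-(8/3)))/20000 = 1/6750 rad
Load 2 — uniform load w=20 kN/m over full span:
  θ_2 = -wx(L-x)(L-2x)/(12EI) = -20·(16/3)·(8-(16/3))·(8-2·(16/3))/(12·20000) = 32/10125 rad
Load 3 — applied couple M₀=14 kN·m at a=16/5 m (b=L-a=24/5):
  θ_3 = (R_Ax²/2 - M_Ax - M₀(x-a))/EI  [x>a] with R_A=63/25, M_A=42/25 = ((63/25)·(16/3)²/2 - (42/25)·(16/3) - 14·((16/3)-(16/5)))/20000 = -7/46875 rad
Superposition: θ = Σ θ_i = 7997/2531250 rad ≈ 0.003159 rad

θ(16/3) = 7997/2531250 rad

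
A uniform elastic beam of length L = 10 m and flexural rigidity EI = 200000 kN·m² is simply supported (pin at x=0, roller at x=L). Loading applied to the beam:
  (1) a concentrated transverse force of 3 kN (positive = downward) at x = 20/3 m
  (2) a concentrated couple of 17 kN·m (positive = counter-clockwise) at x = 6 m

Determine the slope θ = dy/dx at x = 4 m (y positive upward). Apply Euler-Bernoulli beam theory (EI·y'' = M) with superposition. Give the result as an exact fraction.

Load 1 — point force P=3 kN at a=20/3 m (b=L-a=10/3):
  θ_1 = -Pb(L²-b²-3x²)/(6LEI)  [x≤a] = -3·(10/3)·(10²-(10/3)²-3·4²)/(6·10·200000) = -23/675000 rad
Load 2 — applied couple M₀=17 kN·m at a=6 m (b=L-a=4):
  θ_2 = (M₀x²/(2L)+C₁)/EI  [x≤a] with C₁=M₀(3b²-L²)/(6L)=-221/15 = (17·4²/(2·10)+(-221/15))/200000 = -17/3000000 rad
Superposition: θ = Σ θ_i = -1073/27000000 rad ≈ -0.000040 rad

θ(4) = -1073/27000000 rad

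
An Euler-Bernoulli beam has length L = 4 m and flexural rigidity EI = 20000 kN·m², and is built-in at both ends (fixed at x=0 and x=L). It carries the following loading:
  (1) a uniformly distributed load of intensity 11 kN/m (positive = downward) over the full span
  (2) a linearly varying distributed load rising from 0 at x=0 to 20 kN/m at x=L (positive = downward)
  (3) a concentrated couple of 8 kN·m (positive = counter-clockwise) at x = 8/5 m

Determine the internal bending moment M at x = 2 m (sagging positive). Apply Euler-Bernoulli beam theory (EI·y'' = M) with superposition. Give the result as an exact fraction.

Load 1 — uniform load w=11 kN/m over full span:
  M_1 = wLx/2 - wL²/12 - wx²/2 = 11·4·2/2 - 11·4²/12 - 11·2²/2 = 22/3 kN·m
Load 2 — triangular load w₀=20 kN/m (0→w₀ over full span):
  M_2 = 3w₀Lx/20 - w₀L²/30 - w₀x³/(6L) = 3·20·4·2/20 - 20·4²/30 - 20·2³/(6·4) = 20/3 kN·m
Load 3 — applied couple M₀=8 kN·m at a=8/5 m (b=L-a=12/5):
  M_3 = R_Ax - M_A - M₀  [x>a] with R_A=72/25, M_A=24/25 = (72/25)·2 - (24/25) - 8 = -16/5 kN·m
Superposition: M = Σ M_i = 54/5 kN·m ≈ 10.800000 kN·m

M(2) = 54/5 kN·m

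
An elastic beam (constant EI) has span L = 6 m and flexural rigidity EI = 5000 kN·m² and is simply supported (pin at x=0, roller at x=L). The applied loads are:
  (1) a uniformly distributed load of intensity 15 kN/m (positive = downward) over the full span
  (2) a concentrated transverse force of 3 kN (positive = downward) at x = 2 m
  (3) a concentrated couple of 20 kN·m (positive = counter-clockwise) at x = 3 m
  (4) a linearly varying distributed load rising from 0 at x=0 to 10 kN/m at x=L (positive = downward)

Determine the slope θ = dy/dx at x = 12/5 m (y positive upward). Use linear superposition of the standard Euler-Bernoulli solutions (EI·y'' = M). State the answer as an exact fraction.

Load 1 — uniform load w=15 kN/m over full span:
  θ_1 = -w(L³-6Lx²+4x³)/(24EI) = -15·(6³-6·6·(12/5)²+4·(12/5)³)/(24·5000) = -999/125000 rad
Load 2 — point force P=3 kN at a=2 m (b=L-a=4):
  θ_2 = -Pa(2L²-6Lx+3x²+a²)/(6LEI)  [x>a] = -3·2·(2·6²-6·6·(12/5)+3·(12/5)²+2²)/(6·6·5000) = -43/187500 rad
Load 3 — applied couple M₀=20 kN·m at a=3 m (b=L-a=3):
  θ_3 = (M₀x²/(2L)+C₁)/EI  [x≤a] with C₁=M₀(3b²-L²)/(6L)=-5 = (20·(12/5)²/(2·6)+(-5))/5000 = 23/25000 rad
Load 4 — triangular load w₀=10 kN/m (0→w₀ over full span):
  θ_4 = -w₀(7L⁴-30L²x²+15x⁴)/(360LEI) = -10·(7·6⁴-30·6²·(12/5)²+15·(12/5)⁴)/(360·6·5000) = -969/312500 rad
Superposition: θ = Σ θ_i = -2438/234375 rad ≈ -0.010402 rad

θ(12/5) = -2438/234375 rad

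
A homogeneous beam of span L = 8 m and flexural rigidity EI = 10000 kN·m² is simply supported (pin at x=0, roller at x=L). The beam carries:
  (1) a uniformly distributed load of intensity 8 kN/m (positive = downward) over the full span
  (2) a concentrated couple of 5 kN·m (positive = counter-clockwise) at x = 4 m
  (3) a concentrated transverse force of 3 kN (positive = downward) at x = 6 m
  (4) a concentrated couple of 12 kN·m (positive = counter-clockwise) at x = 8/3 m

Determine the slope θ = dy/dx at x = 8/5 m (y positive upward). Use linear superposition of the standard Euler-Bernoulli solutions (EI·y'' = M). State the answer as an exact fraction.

θ(8/5) = -101491/7500000 rad

Load 1 — uniform load w=8 kN/m over full span:
  θ_1 = -w(L³-6Lx²+4x³)/(24EI) = -8·(8³-6·8·(8/5)²+4·(8/5)³)/(24·10000) = -1056/78125 rad
Load 2 — applied couple M₀=5 kN·m at a=4 m (b=L-a=4):
  θ_2 = (M₀x²/(2L)+C₁)/EI  [x≤a] with C₁=M₀(3b²-L²)/(6L)=-5/3 = (5·(8/5)²/(2·8)+(-5/3))/10000 = -13/150000 rad
Load 3 — point force P=3 kN at a=6 m (b=L-a=2):
  θ_3 = -Pb(L²-b²-3x²)/(6LEI)  [x≤a] = -3·2·(8²-2²-3·(8/5)²)/(6·8·10000) = -327/500000 rad
Load 4 — applied couple M₀=12 kN·m at a=8/3 m (b=L-a=16/3):
  θ_4 = (M₀x²/(2L)+C₁)/EI  [x≤a] with C₁=M₀(3b²-L²)/(6L)=16/3 = (12·(8/5)²/(2·8)+(16/3))/10000 = 34/46875 rad
Superposition: θ = Σ θ_i = -101491/7500000 rad ≈ -0.013532 rad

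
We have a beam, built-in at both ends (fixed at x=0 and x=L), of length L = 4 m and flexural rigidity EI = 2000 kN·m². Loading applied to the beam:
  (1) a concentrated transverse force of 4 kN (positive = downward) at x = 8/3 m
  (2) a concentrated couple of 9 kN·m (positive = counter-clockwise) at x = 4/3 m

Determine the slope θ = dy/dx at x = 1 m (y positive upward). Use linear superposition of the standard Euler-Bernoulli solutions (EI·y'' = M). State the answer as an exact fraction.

θ(1) = 1/2400 rad

Load 1 — point force P=4 kN at a=8/3 m (b=L-a=4/3):
  θ_1 = -Pb²x(2aL-(3a+b)x)/(2L³EI)  [x≤a] = -4·(4/3)²·1·(2·(8/3)·4-(3·(8/3)+(4/3))·1)/(2·4³·2000) = -1/3000 rad
Load 2 — applied couple M₀=9 kN·m at a=4/3 m (b=L-a=8/3):
  θ_2 = (R_Ax²/2 - M_Ax)/EI  [x≤a] with R_A=3, M_A=0 = (3·1²/2 - 0·1)/2000 = 3/4000 rad
Superposition: θ = Σ θ_i = 1/2400 rad ≈ 0.000417 rad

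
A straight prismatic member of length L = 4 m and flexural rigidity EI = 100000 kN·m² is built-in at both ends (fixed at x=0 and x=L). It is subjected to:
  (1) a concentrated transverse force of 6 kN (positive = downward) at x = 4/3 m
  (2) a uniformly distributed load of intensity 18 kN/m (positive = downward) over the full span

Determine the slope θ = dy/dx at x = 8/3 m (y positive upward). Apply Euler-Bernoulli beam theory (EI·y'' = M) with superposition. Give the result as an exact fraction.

θ(8/3) = 41/506250 rad

Load 1 — point force P=6 kN at a=4/3 m (b=L-a=8/3):
  θ_1 = Pa²(L-x)(2bL-(3b+a)(L-x))/(2L³EI)  [x>a] = 6·(4/3)²·(4-(8/3))·(2·(8/3)·4-(3·(8/3)+(4/3))·(4-(8/3)))/(2·4³·100000) = 1/101250 rad
Load 2 — uniform load w=18 kN/m over full span:
  θ_2 = -wx(L-x)(L-2x)/(12EI) = -18·(8/3)·(4-(8/3))·(4-2·(8/3))/(12·100000) = 2/28125 rad
Superposition: θ = Σ θ_i = 41/506250 rad ≈ 0.000081 rad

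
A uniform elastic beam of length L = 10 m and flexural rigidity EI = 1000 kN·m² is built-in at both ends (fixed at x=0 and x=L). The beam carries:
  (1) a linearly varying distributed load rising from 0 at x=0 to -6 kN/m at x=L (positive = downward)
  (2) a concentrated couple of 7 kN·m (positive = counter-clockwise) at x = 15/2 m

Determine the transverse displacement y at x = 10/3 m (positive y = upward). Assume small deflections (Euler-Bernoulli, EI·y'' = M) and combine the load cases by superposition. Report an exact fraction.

y(10/3) = 3913/77760 m

Load 1 — triangular load w₀=-6 kN/m (0→w₀ over full span):
  y_1 = -w₀x²(L-x)²(x+2L)/(120LEI) = -(-6)·(10/3)²·(10-(10/3))²·((10/3)+2·10)/(120·10·1000) = 14/243 m
Load 2 — applied couple M₀=7 kN·m at a=15/2 m (b=L-a=5/2):
  y_2 = (R_Ax³/6 - M_Ax²/2)/EI  [x≤a] with R_A=63/80, M_A=35/16 = ((63/80)·(10/3)³/6 - (35/16)·(10/3)²/2)/1000 = -7/960 m
Superposition: y = Σ y_i = 3913/77760 m ≈ 0.050322 m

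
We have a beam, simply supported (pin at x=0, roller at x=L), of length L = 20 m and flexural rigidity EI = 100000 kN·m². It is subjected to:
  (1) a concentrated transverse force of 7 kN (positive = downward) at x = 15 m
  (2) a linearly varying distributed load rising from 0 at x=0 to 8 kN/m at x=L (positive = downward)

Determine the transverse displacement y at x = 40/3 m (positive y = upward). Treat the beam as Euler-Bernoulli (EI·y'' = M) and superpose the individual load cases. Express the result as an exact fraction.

y(40/3) = -47993/583200 m

Load 1 — point force P=7 kN at a=15 m (b=L-a=5):
  y_1 = -Pbx(L²-b²-x²)/(6LEI)  [x≤a] = -7·5·(40/3)·(20²-5²-(40/3)²)/(6·20·100000) = -497/64800 m
Load 2 — triangular load w₀=8 kN/m (0→w₀ over full span):
  y_2 = -w₀x(7L⁴-10L²x²+3x⁴)/(360LEI) = -8·(40/3)·(7·20⁴-10·20²·(40/3)²+3·(40/3)⁴)/(360·20·100000) = -272/3645 m
Superposition: y = Σ y_i = -47993/583200 m ≈ -0.082293 m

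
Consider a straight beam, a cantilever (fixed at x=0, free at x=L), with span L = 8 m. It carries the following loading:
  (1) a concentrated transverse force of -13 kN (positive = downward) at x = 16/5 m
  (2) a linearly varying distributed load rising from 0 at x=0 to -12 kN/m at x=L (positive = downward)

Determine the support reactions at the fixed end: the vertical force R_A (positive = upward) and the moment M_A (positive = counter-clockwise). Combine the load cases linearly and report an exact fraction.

Load 1 — point force P=-13 kN at a=16/5 m (b=L-a=24/5):
  R_A = P = (-13) = -13 kN
  M_A = Pa = (-13)·(16/5) = -208/5 kN·m
Load 2 — triangular load w₀=-12 kN/m (0→w₀ over full span):
  R_A = w₀L/2 = (-12)·8/2 = -48 kN
  M_A = w₀L²/3 = (-12)·8²/3 = -256 kN·m
Superposition: R_A = -61 kN, M_A = -1488/5 kN·m

R_A = -61 kN, M_A = -1488/5 kN·m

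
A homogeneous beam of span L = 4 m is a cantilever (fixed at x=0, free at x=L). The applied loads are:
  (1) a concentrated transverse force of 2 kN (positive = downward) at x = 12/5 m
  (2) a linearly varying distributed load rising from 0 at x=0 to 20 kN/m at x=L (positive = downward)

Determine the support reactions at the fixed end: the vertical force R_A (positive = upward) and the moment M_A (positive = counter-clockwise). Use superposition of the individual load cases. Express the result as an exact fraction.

R_A = 42 kN, M_A = 1672/15 kN·m

Load 1 — point force P=2 kN at a=12/5 m (b=L-a=8/5):
  R_A = P = 2 kN
  M_A = Pa = 2·(12/5) = 24/5 kN·m
Load 2 — triangular load w₀=20 kN/m (0→w₀ over full span):
  R_A = w₀L/2 = 20·4/2 = 40 kN
  M_A = w₀L²/3 = 20·4²/3 = 320/3 kN·m
Superposition: R_A = 42 kN, M_A = 1672/15 kN·m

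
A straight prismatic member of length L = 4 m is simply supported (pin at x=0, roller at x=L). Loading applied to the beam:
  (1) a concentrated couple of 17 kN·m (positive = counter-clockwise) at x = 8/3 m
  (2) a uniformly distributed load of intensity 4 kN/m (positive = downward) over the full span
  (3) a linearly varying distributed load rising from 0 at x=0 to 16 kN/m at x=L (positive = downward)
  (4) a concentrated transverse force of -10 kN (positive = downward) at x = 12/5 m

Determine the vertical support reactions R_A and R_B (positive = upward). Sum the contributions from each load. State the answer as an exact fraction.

Load 1 — applied couple M₀=17 kN·m at a=8/3 m (b=L-a=4/3):
  R_A = M₀/L = 17/4 kN
  R_B = -M₀/L = -17/4 kN
Load 2 — uniform load w=4 kN/m over full span:
  R_A = wL/2 = 4·4/2 = 8 kN
  R_B = wL/2 = 4·4/2 = 8 kN
Load 3 — triangular load w₀=16 kN/m (0→w₀ over full span):
  R_A = w₀L/6 = 16·4/6 = 32/3 kN
  R_B = w₀L/3 = 16·4/3 = 64/3 kN
Load 4 — point force P=-10 kN at a=12/5 m (b=L-a=8/5):
  R_A = Pb/L = (-10)·(8/5)/4 = -4 kN
  R_B = Pa/L = (-10)·(12/5)/4 = -6 kN
Superposition: R_A = 227/12 kN, R_B = 229/12 kN

R_A = 227/12 kN, R_B = 229/12 kN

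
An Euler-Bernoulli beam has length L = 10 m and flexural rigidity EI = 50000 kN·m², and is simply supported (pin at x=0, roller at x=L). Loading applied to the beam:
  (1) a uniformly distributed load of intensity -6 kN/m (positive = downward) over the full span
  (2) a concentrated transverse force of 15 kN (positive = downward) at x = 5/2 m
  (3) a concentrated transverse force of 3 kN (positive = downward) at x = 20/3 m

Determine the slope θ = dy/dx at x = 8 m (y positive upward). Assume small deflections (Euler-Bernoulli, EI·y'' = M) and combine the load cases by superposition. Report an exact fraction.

θ(8) = -114383/43200000 rad

Load 1 — uniform load w=-6 kN/m over full span:
  θ_1 = -w(L³-6Lx²+4x³)/(24EI) = -(-6)·(10³-6·10·8²+4·8³)/(24·50000) = -99/25000 rad
Load 2 — point force P=15 kN at a=5/2 m (b=L-a=15/2):
  θ_2 = -Pa(2L²-6Lx+3x²+a²)/(6LEI)  [x>a] = -15·(5/2)·(2·10²-6·10·8+3·8²+(5/2)²)/(6·10·50000) = 327/320000 rad
Load 3 — point force P=3 kN at a=20/3 m (b=L-a=10/3):
  θ_3 = -Pa(2L²-6Lx+3x²+a²)/(6LEI)  [x>a] = -3·(20/3)·(2·10²-6·10·8+3·8²+(20/3)²)/(6·10·50000) = 49/168750 rad
Superposition: θ = Σ θ_i = -114383/43200000 rad ≈ -0.002648 rad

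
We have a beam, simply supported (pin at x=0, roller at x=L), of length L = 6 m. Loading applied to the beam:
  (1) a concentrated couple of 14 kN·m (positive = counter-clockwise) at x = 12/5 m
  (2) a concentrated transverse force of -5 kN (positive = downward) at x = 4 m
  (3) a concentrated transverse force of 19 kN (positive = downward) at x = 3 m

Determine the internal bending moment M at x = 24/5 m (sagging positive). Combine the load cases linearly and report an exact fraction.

M(24/5) = 23/5 kN·m

Load 1 — applied couple M₀=14 kN·m at a=12/5 m (b=L-a=18/5):
  M_1 = M₀x/L - M₀  [x>a] = 14·(24/5)/6 - 14 = -14/5 kN·m
Load 2 — point force P=-5 kN at a=4 m (b=L-a=2):
  M_2 = Pa(L-x)/L  [x>a] = (-5)·4·(6-(24/5))/6 = -4 kN·m
Load 3 — point force P=19 kN at a=3 m (b=L-a=3):
  M_3 = Pa(L-x)/L  [x>a] = 19·3·(6-(24/5))/6 = 57/5 kN·m
Superposition: M = Σ M_i = 23/5 kN·m ≈ 4.600000 kN·m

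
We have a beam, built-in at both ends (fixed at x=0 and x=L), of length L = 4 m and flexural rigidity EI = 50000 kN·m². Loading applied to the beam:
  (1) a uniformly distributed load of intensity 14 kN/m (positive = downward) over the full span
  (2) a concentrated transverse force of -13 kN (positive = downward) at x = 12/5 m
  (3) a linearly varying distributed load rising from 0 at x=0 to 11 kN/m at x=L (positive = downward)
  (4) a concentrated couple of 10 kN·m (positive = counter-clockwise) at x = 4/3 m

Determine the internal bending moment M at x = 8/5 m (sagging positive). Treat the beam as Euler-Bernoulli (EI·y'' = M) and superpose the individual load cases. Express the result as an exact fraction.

M(8/5) = 7562/1875 kN·m

Load 1 — uniform load w=14 kN/m over full span:
  M_1 = wLx/2 - wL²/12 - wx²/2 = 14·4·(8/5)/2 - 14·4²/12 - 14·(8/5)²/2 = 616/75 kN·m
Load 2 — point force P=-13 kN at a=12/5 m (b=L-a=8/5):
  M_2 = Pb²(3a+b)x/L³ - Pab²/L²  [x≤a] = (-13)·(8/5)²·(3·(12/5)+(8/5))·(8/5)/4³ - (-13)·(12/5)·(8/5)²/4² = -1456/625 kN·m
Load 3 — triangular load w₀=11 kN/m (0→w₀ over full span):
  M_3 = 3w₀Lx/20 - w₀L²/30 - w₀x³/(6L) = 3·11·4·(8/5)/20 - 11·4²/30 - 11·(8/5)³/(6·4) = 352/125 kN·m
Load 4 — applied couple M₀=10 kN·m at a=4/3 m (b=L-a=8/3):
  M_4 = R_Ax - M_A - M₀  [x>a] with R_A=10/3, M_A=0 = (10/3)·(8/5) - 0 - 10 = -14/3 kN·m
Superposition: M = Σ M_i = 7562/1875 kN·m ≈ 4.033067 kN·m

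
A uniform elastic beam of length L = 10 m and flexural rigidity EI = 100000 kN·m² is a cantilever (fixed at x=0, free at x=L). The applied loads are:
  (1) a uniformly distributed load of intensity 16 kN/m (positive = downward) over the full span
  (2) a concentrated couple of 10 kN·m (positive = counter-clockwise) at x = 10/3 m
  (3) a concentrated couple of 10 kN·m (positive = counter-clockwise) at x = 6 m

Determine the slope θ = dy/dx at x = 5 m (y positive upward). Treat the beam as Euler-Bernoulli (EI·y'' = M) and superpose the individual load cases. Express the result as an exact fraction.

θ(5) = -9/400 rad

Load 1 — uniform load w=16 kN/m over full span:
  θ_1 = -wx(x²-3Lx+3L²)/(6EI) = -16·5·(5²-3·10·5+3·10²)/(6·100000) = -7/300 rad
Load 2 — applied couple M₀=10 kN·m at a=10/3 m (b=L-a=20/3):
  θ_2 = M₀a/EI  [x>a] = 10·(10/3)/100000 = 1/3000 rad
Load 3 — applied couple M₀=10 kN·m at a=6 m (b=L-a=4):
  θ_3 = M₀x/EI  [x≤a] = 10·5/100000 = 1/2000 rad
Superposition: θ = Σ θ_i = -9/400 rad ≈ -0.022500 rad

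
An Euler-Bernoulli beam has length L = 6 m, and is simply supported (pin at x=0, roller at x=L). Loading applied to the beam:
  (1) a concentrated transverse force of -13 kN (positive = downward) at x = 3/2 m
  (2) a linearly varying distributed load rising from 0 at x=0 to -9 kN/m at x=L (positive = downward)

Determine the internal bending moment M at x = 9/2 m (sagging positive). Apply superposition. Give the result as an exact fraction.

Load 1 — point force P=-13 kN at a=3/2 m (b=L-a=9/2):
  M_1 = Pa(L-x)/L  [x>a] = (-13)·(3/2)·(6-(9/2))/6 = -39/8 kN·m
Load 2 — triangular load w₀=-9 kN/m (0→w₀ over full span):
  M_2 = w₀Lx/6 - w₀x³/(6L) = (-9)·6·(9/2)/6 - (-9)·(9/2)³/(6·6) = -567/32 kN·m
Superposition: M = Σ M_i = -723/32 kN·m ≈ -22.593750 kN·m

M(9/2) = -723/32 kN·m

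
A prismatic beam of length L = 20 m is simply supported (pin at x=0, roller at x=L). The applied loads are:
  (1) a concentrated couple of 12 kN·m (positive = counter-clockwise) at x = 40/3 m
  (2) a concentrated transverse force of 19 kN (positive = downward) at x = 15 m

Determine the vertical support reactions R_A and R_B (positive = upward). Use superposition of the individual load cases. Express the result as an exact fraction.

R_A = 107/20 kN, R_B = 273/20 kN

Load 1 — applied couple M₀=12 kN·m at a=40/3 m (b=L-a=20/3):
  R_A = M₀/L = 12/20 = 3/5 kN
  R_B = -M₀/L = -12/20 = -3/5 kN
Load 2 — point force P=19 kN at a=15 m (b=L-a=5):
  R_A = Pb/L = 19·5/20 = 19/4 kN
  R_B = Pa/L = 19·15/20 = 57/4 kN
Superposition: R_A = 107/20 kN, R_B = 273/20 kN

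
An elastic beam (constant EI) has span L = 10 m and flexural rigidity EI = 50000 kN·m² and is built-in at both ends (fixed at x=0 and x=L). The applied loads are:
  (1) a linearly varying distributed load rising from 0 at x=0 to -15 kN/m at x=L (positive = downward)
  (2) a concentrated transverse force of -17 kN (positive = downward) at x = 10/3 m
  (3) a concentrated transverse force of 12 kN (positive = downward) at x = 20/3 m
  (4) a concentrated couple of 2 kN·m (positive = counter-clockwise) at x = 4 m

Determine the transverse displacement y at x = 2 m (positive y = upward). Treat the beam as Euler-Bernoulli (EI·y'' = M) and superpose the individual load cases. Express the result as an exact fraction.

Load 1 — triangular load w₀=-15 kN/m (0→w₀ over full span):
  y_1 = -w₀x²(L-x)²(x+2L)/(120LEI) = -(-15)·2²·(10-2)²·(2+2·10)/(120·10·50000) = 22/15625 m
Load 2 — point force P=-17 kN at a=10/3 m (b=L-a=20/3):
  y_2 = -Pb²x²(3aL-(3a+b)x)/(6L³EI)  [x≤a] = -(-17)·(20/3)²·2²·(3·(10/3)·10-(3·(10/3)+(20/3))·2)/(6·10³·50000) = 34/50625 m
Load 3 — point force P=12 kN at a=20/3 m (b=L-a=10/3):
  y_3 = -Pb²x²(3aL-(3a+b)x)/(6L³EI)  [x≤a] = -12·(10/3)²·2²·(3·(20/3)·10-(3·(20/3)+(10/3))·2)/(6·10³·50000) = -23/84375 m
Load 4 — applied couple M₀=2 kN·m at a=4 m (b=L-a=6):
  y_4 = (R_Ax³/6 - M_Ax²/2)/EI  [x≤a] with R_A=36/125, M_A=6/25 = ((36/125)·2³/6 - (6/25)·2²/2)/50000 = -3/1562500 m
Superposition: y = Σ y_i = 228457/126562500 m ≈ 0.001805 m

y(2) = 228457/126562500 m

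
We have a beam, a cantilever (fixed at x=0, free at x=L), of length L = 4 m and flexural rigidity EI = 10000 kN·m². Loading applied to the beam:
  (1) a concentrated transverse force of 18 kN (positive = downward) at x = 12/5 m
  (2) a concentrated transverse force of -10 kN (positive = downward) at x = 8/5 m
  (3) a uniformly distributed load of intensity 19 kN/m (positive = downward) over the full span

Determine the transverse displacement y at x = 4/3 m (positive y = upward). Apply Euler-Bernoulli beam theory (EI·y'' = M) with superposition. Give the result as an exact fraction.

y(4/3) = -9766/759375 m

Load 1 — point force P=18 kN at a=12/5 m (b=L-a=8/5):
  y_1 = -Px²(3a-x)/(6EI)  [x≤a] = -18·(4/3)²·(3·(12/5)-(4/3))/(6·10000) = -88/28125 m
Load 2 — point force P=-10 kN at a=8/5 m (b=L-a=12/5):
  y_2 = -Px²(3a-x)/(6EI)  [x≤a] = -(-10)·(4/3)²·(3·(8/5)-(4/3))/(6·10000) = 52/50625 m
Load 3 — uniform load w=19 kN/m over full span:
  y_3 = -wx²(x²-4Lx+6L²)/(24EI) = -19·(4/3)²·((4/3)²-4·4·(4/3)+6·4²)/(24·10000) = -1634/151875 m
Superposition: y = Σ y_i = -9766/759375 m ≈ -0.012861 m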